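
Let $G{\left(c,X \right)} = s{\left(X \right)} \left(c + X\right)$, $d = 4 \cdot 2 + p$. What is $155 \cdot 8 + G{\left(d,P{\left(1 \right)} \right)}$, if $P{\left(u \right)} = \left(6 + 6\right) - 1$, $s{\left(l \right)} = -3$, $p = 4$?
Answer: $1171$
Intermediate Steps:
$P{\left(u \right)} = 11$ ($P{\left(u \right)} = 12 - 1 = 11$)
$d = 12$ ($d = 4 \cdot 2 + 4 = 8 + 4 = 12$)
$G{\left(c,X \right)} = - 3 X - 3 c$ ($G{\left(c,X \right)} = - 3 \left(c + X\right) = - 3 \left(X + c\right) = - 3 X - 3 c$)
$155 \cdot 8 + G{\left(d,P{\left(1 \right)} \right)} = 155 \cdot 8 - 69 = 1240 - 69 = 1171$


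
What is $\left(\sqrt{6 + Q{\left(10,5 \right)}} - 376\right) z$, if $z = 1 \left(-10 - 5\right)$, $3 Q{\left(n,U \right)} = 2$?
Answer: $5640 - 10 \sqrt{15} \approx 5601.3$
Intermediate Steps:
$Q{\left(n,U \right)} = \frac{2}{3}$ ($Q{\left(n,U \right)} = \frac{1}{3} \cdot 2 = \frac{2}{3}$)
$z = -15$ ($z = 1 \left(-15\right) = -15$)
$\left(\sqrt{6 + Q{\left(10,5 \right)}} - 376\right) z = \left(\sqrt{6 + \frac{2}{3}} - 376\right) \left(-15\right) = \left(\sqrt{\frac{20}{3}} - 376\right) \left(-15\right) = \left(\frac{2 \sqrt{15}}{3} - 376\right) \left(-15\right) = \left(-376 + \frac{2 \sqrt{15}}{3}\right) \left(-15\right) = 5640 - 10 \sqrt{15}$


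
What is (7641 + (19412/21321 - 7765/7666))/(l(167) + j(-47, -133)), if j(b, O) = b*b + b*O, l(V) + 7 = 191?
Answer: 54299136811/61427566008 ≈ 0.88395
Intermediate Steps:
l(V) = 184 (l(V) = -7 + 191 = 184)
j(b, O) = b**2 + O*b
(7641 + (19412/21321 - 7765/7666))/(l(167) + j(-47, -133)) = (7641 + (19412/21321 - 7765/7666))/(184 - 47*(-133 - 47)) = (7641 + (19412*(1/21321) - 7765*1/7666))/(184 - 47*(-180)) = (7641 + (844/927 - 7765/7666))/(184 + 8460) = (7641 - 728051/7106382)/8644 = (54299136811/7106382)*(1/8644) = 54299136811/61427566008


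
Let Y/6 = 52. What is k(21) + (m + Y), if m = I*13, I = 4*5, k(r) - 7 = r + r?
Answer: 621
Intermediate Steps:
k(r) = 7 + 2*r (k(r) = 7 + (r + r) = 7 + 2*r)
I = 20
Y = 312 (Y = 6*52 = 312)
m = 260 (m = 20*13 = 260)
k(21) + (m + Y) = (7 + 2*21) + (260 + 312) = (7 + 42) + 572 = 49 + 572 = 621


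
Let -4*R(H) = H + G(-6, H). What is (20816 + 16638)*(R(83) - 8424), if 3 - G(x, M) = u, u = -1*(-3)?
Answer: -632579333/2 ≈ -3.1629e+8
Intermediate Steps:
u = 3
G(x, M) = 0 (G(x, M) = 3 - 1*3 = 3 - 3 = 0)
R(H) = -H/4 (R(H) = -(H + 0)/4 = -H/4)
(20816 + 16638)*(R(83) - 8424) = (20816 + 16638)*(-1/4*83 - 8424) = 37454*(-83/4 - 8424) = 37454*(-33779/4) = -632579333/2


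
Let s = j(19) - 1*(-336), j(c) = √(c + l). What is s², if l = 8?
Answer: 112923 + 2016*√3 ≈ 1.1641e+5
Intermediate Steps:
j(c) = √(8 + c) (j(c) = √(c + 8) = √(8 + c))
s = 336 + 3*√3 (s = √(8 + 19) - 1*(-336) = √27 + 336 = 3*√3 + 336 = 336 + 3*√3 ≈ 341.20)
s² = (336 + 3*√3)²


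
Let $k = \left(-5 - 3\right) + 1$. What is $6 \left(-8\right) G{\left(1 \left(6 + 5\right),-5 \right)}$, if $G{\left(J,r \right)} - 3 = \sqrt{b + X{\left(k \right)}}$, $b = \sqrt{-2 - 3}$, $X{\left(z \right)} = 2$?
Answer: $-144 - 48 \sqrt{2 + i \sqrt{5}} \approx -219.89 - 33.941 i$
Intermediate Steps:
$k = -7$ ($k = \left(-5 - 3\right) + 1 = -8 + 1 = -7$)
$b = i \sqrt{5}$ ($b = \sqrt{-5} = i \sqrt{5} \approx 2.2361 i$)
$G{\left(J,r \right)} = 3 + \sqrt{2 + i \sqrt{5}}$ ($G{\left(J,r \right)} = 3 + \sqrt{i \sqrt{5} + 2} = 3 + \sqrt{2 + i \sqrt{5}}$)
$6 \left(-8\right) G{\left(1 \left(6 + 5\right),-5 \right)} = 6 \left(-8\right) \left(3 + \sqrt{2 + i \sqrt{5}}\right) = - 48 \left(3 + \sqrt{2 + i \sqrt{5}}\right) = -144 - 48 \sqrt{2 + i \sqrt{5}}$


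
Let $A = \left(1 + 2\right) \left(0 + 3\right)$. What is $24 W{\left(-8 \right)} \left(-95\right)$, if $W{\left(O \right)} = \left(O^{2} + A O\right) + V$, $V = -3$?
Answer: $25080$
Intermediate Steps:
$A = 9$ ($A = 3 \cdot 3 = 9$)
$W{\left(O \right)} = -3 + O^{2} + 9 O$ ($W{\left(O \right)} = \left(O^{2} + 9 O\right) - 3 = -3 + O^{2} + 9 O$)
$24 W{\left(-8 \right)} \left(-95\right) = 24 \left(-3 + \left(-8\right)^{2} + 9 \left(-8\right)\right) \left(-95\right) = 24 \left(-3 + 64 - 72\right) \left(-95\right) = 24 \left(-11\right) \left(-95\right) = \left(-264\right) \left(-95\right) = 25080$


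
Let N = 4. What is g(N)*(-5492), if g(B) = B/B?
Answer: -5492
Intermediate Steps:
g(B) = 1
g(N)*(-5492) = 1*(-5492) = -5492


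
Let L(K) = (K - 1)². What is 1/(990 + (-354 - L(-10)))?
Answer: 1/515 ≈ 0.0019417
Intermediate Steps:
L(K) = (-1 + K)²
1/(990 + (-354 - L(-10))) = 1/(990 + (-354 - (-1 - 10)²)) = 1/(990 + (-354 - 1*(-11)²)) = 1/(990 + (-354 - 1*121)) = 1/(990 + (-354 - 121)) = 1/(990 - 475) = 1/515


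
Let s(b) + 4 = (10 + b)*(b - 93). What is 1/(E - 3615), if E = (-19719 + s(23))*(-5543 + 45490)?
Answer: -1/880155866 ≈ -1.1362e-9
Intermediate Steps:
s(b) = -4 + (-93 + b)*(10 + b) (s(b) = -4 + (10 + b)*(b - 93) = -4 + (10 + b)*(-93 + b) = -4 + (-93 + b)*(10 + b))
E = -880152251 (E = (-19719 + (-934 + 23² - 83*23))*(-5543 + 45490) = (-19719 + (-934 + 529 - 1909))*39947 = (-19719 - 2314)*39947 = -22033*39947 = -880152251)
1/(E - 3615) = 1/(-880152251 - 3615) = 1/(-880155866) = -1/880155866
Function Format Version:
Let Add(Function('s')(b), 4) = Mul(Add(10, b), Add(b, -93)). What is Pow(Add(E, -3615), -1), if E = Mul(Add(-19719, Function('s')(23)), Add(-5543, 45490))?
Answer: Rational(-1, 880155866) ≈ -1.1362e-9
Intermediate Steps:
Function('s')(b) = Add(-4, Mul(Add(-93, b), Add(10, b))) (Function('s')(b) = Add(-4, Mul(Add(10, b), Add(b, -93))) = Add(-4, Mul(Add(10, b), Add(-93, b))) = Add(-4, Mul(Add(-93, b), Add(10, b))))
E = -880152251 (E = Mul(Add(-19719, Add(-934, Pow(23, 2), Mul(-83, 23))), Add(-5543, 45490)) = Mul(Add(-19719, Add(-934, 529, -1909)), 39947) = Mul(Add(-19719, -2314), 39947) = Mul(-22033, 39947) = -880152251)
Pow(Add(E, -3615), -1) = Pow(Add(-880152251, -3615), -1) = Pow(-880155866, -1) = Rational(-1, 880155866)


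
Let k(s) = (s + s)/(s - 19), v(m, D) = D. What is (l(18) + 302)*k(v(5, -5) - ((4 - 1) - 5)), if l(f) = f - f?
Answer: 906/11 ≈ 82.364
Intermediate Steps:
k(s) = 2*s/(-19 + s) (k(s) = (2*s)/(-19 + s) = 2*s/(-19 + s))
l(f) = 0
(l(18) + 302)*k(v(5, -5) - ((4 - 1) - 5)) = (0 + 302)*(2*(-5 - ((4 - 1) - 5))/(-19 + (-5 - ((4 - 1) - 5)))) = 302*(2*(-5 - (3 - 5))/(-19 + (-5 - (3 - 5)))) = 302*(2*(-5 - 1*(-2))/(-19 + (-5 - 1*(-2)))) = 302*(2*(-5 + 2)/(-19 + (-5 + 2))) = 302*(2*(-3)/(-19 - 3)) = 302*(2*(-3)/(-22)) = 302*(2*(-3)*(-1/22)) = 302*(3/11) = 906/11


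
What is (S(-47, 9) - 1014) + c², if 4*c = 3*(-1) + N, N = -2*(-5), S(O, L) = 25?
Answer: -15775/16 ≈ -985.94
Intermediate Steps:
N = 10
c = 7/4 (c = (3*(-1) + 10)/4 = (-3 + 10)/4 = (¼)*7 = 7/4 ≈ 1.7500)
(S(-47, 9) - 1014) + c² = (25 - 1014) + (7/4)² = -989 + 49/16 = -15775/16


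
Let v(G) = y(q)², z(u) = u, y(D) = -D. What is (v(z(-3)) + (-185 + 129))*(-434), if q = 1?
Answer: 23870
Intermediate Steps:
v(G) = 1 (v(G) = (-1*1)² = (-1)² = 1)
(v(z(-3)) + (-185 + 129))*(-434) = (1 + (-185 + 129))*(-434) = (1 - 56)*(-434) = -55*(-434) = 23870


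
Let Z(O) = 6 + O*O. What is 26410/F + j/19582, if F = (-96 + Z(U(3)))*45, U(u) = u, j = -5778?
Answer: -53822143/7137639 ≈ -7.5406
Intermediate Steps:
Z(O) = 6 + O²
F = -3645 (F = (-96 + (6 + 3²))*45 = (-96 + (6 + 9))*45 = (-96 + 15)*45 = -81*45 = -3645)
26410/F + j/19582 = 26410/(-3645) - 5778/19582 = 26410*(-1/3645) - 5778*1/19582 = -5282/729 - 2889/9791 = -53822143/7137639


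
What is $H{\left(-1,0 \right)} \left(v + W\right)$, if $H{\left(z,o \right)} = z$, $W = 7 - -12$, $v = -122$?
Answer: $103$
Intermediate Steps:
$W = 19$ ($W = 7 + 12 = 19$)
$H{\left(-1,0 \right)} \left(v + W\right) = - (-122 + 19) = \left(-1\right) \left(-103\right) = 103$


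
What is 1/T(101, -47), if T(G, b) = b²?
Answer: 1/2209 ≈ 0.00045269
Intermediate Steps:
1/T(101, -47) = 1/((-47)²) = 1/2209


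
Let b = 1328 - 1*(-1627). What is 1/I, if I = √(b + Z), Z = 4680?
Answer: √7635/7635 ≈ 0.011444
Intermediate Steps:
b = 2955 (b = 1328 + 1627 = 2955)
I = √7635 (I = √(2955 + 4680) = √7635 ≈ 87.379)
1/I = 1/(√7635) = √7635/7635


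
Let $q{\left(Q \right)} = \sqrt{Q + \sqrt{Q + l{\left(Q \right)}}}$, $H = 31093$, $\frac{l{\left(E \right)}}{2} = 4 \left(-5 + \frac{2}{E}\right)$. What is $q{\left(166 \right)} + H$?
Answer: $31093 + \frac{\sqrt{1143574 + 83 \sqrt{868678}}}{83} \approx 31106.0$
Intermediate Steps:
$l{\left(E \right)} = -40 + \frac{16}{E}$ ($l{\left(E \right)} = 2 \cdot 4 \left(-5 + \frac{2}{E}\right) = 2 \left(-20 + \frac{8}{E}\right) = -40 + \frac{16}{E}$)
$q{\left(Q \right)} = \sqrt{Q + \sqrt{-40 + Q + \frac{16}{Q}}}$ ($q{\left(Q \right)} = \sqrt{Q + \sqrt{Q - \left(40 - \frac{16}{Q}\right)}} = \sqrt{Q + \sqrt{-40 + Q + \frac{16}{Q}}}$)
$q{\left(166 \right)} + H = \sqrt{166 + \sqrt{-40 + 166 + \frac{16}{166}}} + 31093 = \sqrt{166 + \sqrt{-40 + 166 + 16 \cdot \frac{1}{166}}} + 31093 = \sqrt{166 + \sqrt{-40 + 166 + \frac{8}{83}}} + 31093 = \sqrt{166 + \sqrt{\frac{10466}{83}}} + 31093 = \sqrt{166 + \frac{\sqrt{868678}}{83}} + 31093 = 31093 + \sqrt{166 + \frac{\sqrt{868678}}{83}}$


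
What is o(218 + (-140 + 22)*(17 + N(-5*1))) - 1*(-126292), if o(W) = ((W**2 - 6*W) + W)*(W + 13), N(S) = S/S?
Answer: -6894872546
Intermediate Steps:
N(S) = 1
o(W) = (13 + W)*(W**2 - 5*W) (o(W) = (W**2 - 5*W)*(13 + W) = (13 + W)*(W**2 - 5*W))
o(218 + (-140 + 22)*(17 + N(-5*1))) - 1*(-126292) = (218 + (-140 + 22)*(17 + 1))*(-65 + (218 + (-140 + 22)*(17 + 1))**2 + 8*(218 + (-140 + 22)*(17 + 1))) - 1*(-126292) = (218 - 118*18)*(-65 + (218 - 118*18)**2 + 8*(218 - 118*18)) + 126292 = (218 - 2124)*(-65 + (218 - 2124)**2 + 8*(218 - 2124)) + 126292 = -1906*(-65 + (-1906)**2 + 8*(-1906)) + 126292 = -1906*(-65 + 3632836 - 15248) + 126292 = -1906*3617523 + 126292 = -6894998838 + 126292 = -6894872546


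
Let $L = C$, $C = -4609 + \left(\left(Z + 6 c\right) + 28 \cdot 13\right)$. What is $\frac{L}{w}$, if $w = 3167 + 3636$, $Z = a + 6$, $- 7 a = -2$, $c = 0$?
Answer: $- \frac{29671}{47621} \approx -0.62306$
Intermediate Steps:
$a = \frac{2}{7}$ ($a = \left(- \frac{1}{7}\right) \left(-2\right) = \frac{2}{7} \approx 0.28571$)
$Z = \frac{44}{7}$ ($Z = \frac{2}{7} + 6 = \frac{44}{7} \approx 6.2857$)
$w = 6803$
$C = - \frac{29671}{7}$ ($C = -4609 + \left(\left(\frac{44}{7} + 6 \cdot 0\right) + 28 \cdot 13\right) = -4609 + \left(\left(\frac{44}{7} + 0\right) + 364\right) = -4609 + \left(\frac{44}{7} + 364\right) = -4609 + \frac{2592}{7} = - \frac{29671}{7} \approx -4238.7$)
$L = - \frac{29671}{7} \approx -4238.7$
$\frac{L}{w} = - \frac{29671}{7 \cdot 6803} = \left(- \frac{29671}{7}\right) \frac{1}{6803} = - \frac{29671}{47621}$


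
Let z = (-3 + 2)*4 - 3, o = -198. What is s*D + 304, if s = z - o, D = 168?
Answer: 32392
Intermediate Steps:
z = -7 (z = -1*4 - 3 = -4 - 3 = -7)
s = 191 (s = -7 - 1*(-198) = -7 + 198 = 191)
s*D + 304 = 191*168 + 304 = 32088 + 304 = 32392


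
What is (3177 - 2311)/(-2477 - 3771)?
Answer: -433/3124 ≈ -0.13860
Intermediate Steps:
(3177 - 2311)/(-2477 - 3771) = 866/(-6248) = 866*(-1/6248) = -433/3124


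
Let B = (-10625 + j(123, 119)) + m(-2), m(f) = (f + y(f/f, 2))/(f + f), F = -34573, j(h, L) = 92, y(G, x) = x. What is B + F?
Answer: -45106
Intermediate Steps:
m(f) = (2 + f)/(2*f) (m(f) = (f + 2)/(f + f) = (2 + f)/((2*f)) = (2 + f)*(1/(2*f)) = (2 + f)/(2*f))
B = -10533 (B = (-10625 + 92) + (½)*(2 - 2)/(-2) = -10533 + (½)*(-½)*0 = -10533 + 0 = -10533)
B + F = -10533 - 34573 = -45106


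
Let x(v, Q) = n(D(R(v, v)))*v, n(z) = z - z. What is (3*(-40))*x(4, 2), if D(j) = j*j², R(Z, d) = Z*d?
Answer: 0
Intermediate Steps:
D(j) = j³
n(z) = 0
x(v, Q) = 0 (x(v, Q) = 0*v = 0)
(3*(-40))*x(4, 2) = (3*(-40))*0 = -120*0 = 0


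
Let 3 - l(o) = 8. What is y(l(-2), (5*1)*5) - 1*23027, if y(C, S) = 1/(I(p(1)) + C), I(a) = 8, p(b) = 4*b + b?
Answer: -69080/3 ≈ -23027.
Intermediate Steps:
l(o) = -5 (l(o) = 3 - 1*8 = 3 - 8 = -5)
p(b) = 5*b
y(C, S) = 1/(8 + C)
y(l(-2), (5*1)*5) - 1*23027 = 1/(8 - 5) - 1*23027 = 1/3 - 23027 = -69080/3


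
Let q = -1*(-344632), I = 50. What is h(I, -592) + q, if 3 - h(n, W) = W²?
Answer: -5829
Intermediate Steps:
h(n, W) = 3 - W²
q = 344632
h(I, -592) + q = (3 - 1*(-592)²) + 344632 = (3 - 1*350464) + 344632 = (3 - 350464) + 344632 = -350461 + 344632 = -5829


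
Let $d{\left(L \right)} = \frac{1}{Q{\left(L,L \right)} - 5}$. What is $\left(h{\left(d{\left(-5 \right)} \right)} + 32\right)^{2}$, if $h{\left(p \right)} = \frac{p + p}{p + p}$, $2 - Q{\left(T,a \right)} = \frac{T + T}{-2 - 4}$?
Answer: $1089$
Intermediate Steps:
$Q{\left(T,a \right)} = 2 + \frac{T}{3}$ ($Q{\left(T,a \right)} = 2 - \frac{T + T}{-2 - 4} = 2 - \frac{2 T}{-6} = 2 - 2 T \left(- \frac{1}{6}\right) = 2 - - \frac{T}{3} = 2 + \frac{T}{3}$)
$d{\left(L \right)} = \frac{1}{-3 + \frac{L}{3}}$ ($d{\left(L \right)} = \frac{1}{\left(2 + \frac{L}{3}\right) - 5} = \frac{1}{-3 + \frac{L}{3}}$)
$h{\left(p \right)} = 1$ ($h{\left(p \right)} = \frac{2 p}{2 p} = 2 p \frac{1}{2 p} = 1$)
$\left(h{\left(d{\left(-5 \right)} \right)} + 32\right)^{2} = \left(1 + 32\right)^{2} = 33^{2} = 1089$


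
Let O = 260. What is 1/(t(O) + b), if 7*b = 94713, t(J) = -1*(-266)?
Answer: 7/96575 ≈ 7.2483e-5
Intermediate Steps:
t(J) = 266
b = 94713/7 (b = (⅐)*94713 = 94713/7 ≈ 13530.)
1/(t(O) + b) = 1/(266 + 94713/7) = 1/(96575/7) = 7/96575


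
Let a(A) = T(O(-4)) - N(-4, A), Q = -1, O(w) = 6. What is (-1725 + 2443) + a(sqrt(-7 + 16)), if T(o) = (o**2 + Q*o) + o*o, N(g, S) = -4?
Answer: 788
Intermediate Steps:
T(o) = -o + 2*o**2 (T(o) = (o**2 - o) + o*o = (o**2 - o) + o**2 = -o + 2*o**2)
a(A) = 70 (a(A) = 6*(-1 + 2*6) - 1*(-4) = 6*(-1 + 12) + 4 = 6*11 + 4 = 66 + 4 = 70)
(-1725 + 2443) + a(sqrt(-7 + 16)) = (-1725 + 2443) + 70 = 718 + 70 = 788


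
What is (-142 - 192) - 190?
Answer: -524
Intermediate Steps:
(-142 - 192) - 190 = -334 - 190 = -524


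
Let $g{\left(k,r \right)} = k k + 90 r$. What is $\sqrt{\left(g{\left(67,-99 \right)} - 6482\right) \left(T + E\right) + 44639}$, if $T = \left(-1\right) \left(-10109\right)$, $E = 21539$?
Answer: $i \sqrt{345013505} \approx 18575.0 i$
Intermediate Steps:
$T = 10109$
$g{\left(k,r \right)} = k^{2} + 90 r$
$\sqrt{\left(g{\left(67,-99 \right)} - 6482\right) \left(T + E\right) + 44639} = \sqrt{\left(\left(67^{2} + 90 \left(-99\right)\right) - 6482\right) \left(10109 + 21539\right) + 44639} = \sqrt{\left(\left(4489 - 8910\right) - 6482\right) 31648 + 44639} = \sqrt{\left(-4421 - 6482\right) 31648 + 44639} = \sqrt{\left(-10903\right) 31648 + 44639} = \sqrt{-345058144 + 44639} = \sqrt{-345013505} = i \sqrt{345013505}$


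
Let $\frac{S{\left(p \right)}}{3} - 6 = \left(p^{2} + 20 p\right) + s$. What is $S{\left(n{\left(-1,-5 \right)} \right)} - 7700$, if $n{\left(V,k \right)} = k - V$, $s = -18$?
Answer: $-7928$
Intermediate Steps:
$S{\left(p \right)} = -36 + 3 p^{2} + 60 p$ ($S{\left(p \right)} = 18 + 3 \left(\left(p^{2} + 20 p\right) - 18\right) = 18 + 3 \left(-18 + p^{2} + 20 p\right) = 18 + \left(-54 + 3 p^{2} + 60 p\right) = -36 + 3 p^{2} + 60 p$)
$S{\left(n{\left(-1,-5 \right)} \right)} - 7700 = \left(-36 + 3 \left(-5 - -1\right)^{2} + 60 \left(-5 - -1\right)\right) - 7700 = \left(-36 + 3 \left(-5 + 1\right)^{2} + 60 \left(-5 + 1\right)\right) - 7700 = \left(-36 + 3 \left(-4\right)^{2} + 60 \left(-4\right)\right) - 7700 = \left(-36 + 3 \cdot 16 - 240\right) - 7700 = \left(-36 + 48 - 240\right) - 7700 = -228 - 7700 = -7928$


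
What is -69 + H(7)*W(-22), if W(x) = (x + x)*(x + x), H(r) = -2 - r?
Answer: -17493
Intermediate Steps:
W(x) = 4*x² (W(x) = (2*x)*(2*x) = 4*x²)
-69 + H(7)*W(-22) = -69 + (-2 - 1*7)*(4*(-22)²) = -69 + (-2 - 7)*(4*484) = -69 - 9*1936 = -69 - 17424 = -17493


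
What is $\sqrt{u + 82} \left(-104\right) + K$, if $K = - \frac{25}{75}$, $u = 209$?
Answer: $- \frac{1}{3} - 104 \sqrt{291} \approx -1774.4$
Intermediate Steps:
$K = - \frac{1}{3}$ ($K = \left(-25\right) \frac{1}{75} = - \frac{1}{3} \approx -0.33333$)
$\sqrt{u + 82} \left(-104\right) + K = \sqrt{209 + 82} \left(-104\right) - \frac{1}{3} = \sqrt{291} \left(-104\right) - \frac{1}{3} = - 104 \sqrt{291} - \frac{1}{3} = - \frac{1}{3} - 104 \sqrt{291}$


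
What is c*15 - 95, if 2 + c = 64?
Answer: 835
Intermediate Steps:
c = 62 (c = -2 + 64 = 62)
c*15 - 95 = 62*15 - 95 = 930 - 95 = 835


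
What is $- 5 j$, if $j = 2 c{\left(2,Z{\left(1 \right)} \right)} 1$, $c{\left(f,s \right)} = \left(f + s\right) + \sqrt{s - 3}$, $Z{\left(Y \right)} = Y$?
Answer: $-30 - 10 i \sqrt{2} \approx -30.0 - 14.142 i$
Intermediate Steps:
$c{\left(f,s \right)} = f + s + \sqrt{-3 + s}$ ($c{\left(f,s \right)} = \left(f + s\right) + \sqrt{-3 + s} = f + s + \sqrt{-3 + s}$)
$j = 6 + 2 i \sqrt{2}$ ($j = 2 \left(2 + 1 + \sqrt{-3 + 1}\right) 1 = 2 \left(2 + 1 + \sqrt{-2}\right) 1 = 2 \left(2 + 1 + i \sqrt{2}\right) 1 = 2 \left(3 + i \sqrt{2}\right) 1 = \left(6 + 2 i \sqrt{2}\right) 1 = 6 + 2 i \sqrt{2} \approx 6.0 + 2.8284 i$)
$- 5 j = - 5 \left(6 + 2 i \sqrt{2}\right) = -30 - 10 i \sqrt{2}$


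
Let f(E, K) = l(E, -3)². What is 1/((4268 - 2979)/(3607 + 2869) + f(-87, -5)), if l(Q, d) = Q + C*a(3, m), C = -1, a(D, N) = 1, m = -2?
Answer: 6476/50151433 ≈ 0.00012913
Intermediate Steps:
l(Q, d) = -1 + Q (l(Q, d) = Q - 1*1 = Q - 1 = -1 + Q)
f(E, K) = (-1 + E)²
1/((4268 - 2979)/(3607 + 2869) + f(-87, -5)) = 1/((4268 - 2979)/(3607 + 2869) + (-1 - 87)²) = 1/(1289/6476 + (-88)²) = 1/(1289*(1/6476) + 7744) = 1/(1289/6476 + 7744) = 1/(50151433/6476) = 6476/50151433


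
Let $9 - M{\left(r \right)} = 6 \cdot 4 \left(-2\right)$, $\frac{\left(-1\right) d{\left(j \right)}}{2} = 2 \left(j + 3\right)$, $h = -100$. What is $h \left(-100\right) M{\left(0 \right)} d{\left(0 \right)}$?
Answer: $-6840000$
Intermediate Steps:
$d{\left(j \right)} = -12 - 4 j$ ($d{\left(j \right)} = - 2 \cdot 2 \left(j + 3\right) = - 2 \cdot 2 \left(3 + j\right) = - 2 \left(6 + 2 j\right) = -12 - 4 j$)
$M{\left(r \right)} = 57$ ($M{\left(r \right)} = 9 - 6 \cdot 4 \left(-2\right) = 9 - 24 \left(-2\right) = 9 - -48 = 9 + 48 = 57$)
$h \left(-100\right) M{\left(0 \right)} d{\left(0 \right)} = \left(-100\right) \left(-100\right) 57 \left(-12 - 0\right) = 10000 \cdot 57 \left(-12 + 0\right) = 10000 \cdot 57 \left(-12\right) = 10000 \left(-684\right) = -6840000$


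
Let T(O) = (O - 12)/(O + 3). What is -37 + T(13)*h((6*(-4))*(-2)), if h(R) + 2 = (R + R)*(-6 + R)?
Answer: 1719/8 ≈ 214.88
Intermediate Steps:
T(O) = (-12 + O)/(3 + O)
h(R) = -2 + 2*R*(-6 + R) (h(R) = -2 + (R + R)*(-6 + R) = -2 + (2*R)*(-6 + R) = -2 + 2*R*(-6 + R))
-37 + T(13)*h((6*(-4))*(-2)) = -37 + ((-12 + 13)/(3 + 13))*(-2 - 12*6*(-4)*(-2) + 2*((6*(-4))*(-2))²) = -37 + (1/16)*(-2 - (-288)*(-2) + 2*(-24*(-2))²) = -37 + ((1/16)*1)*(-2 - 12*48 + 2*48²) = -37 + (-2 - 576 + 2*2304)/16 = -37 + (-2 - 576 + 4608)/16 = -37 + (1/16)*4030 = -37 + 2015/8 = 1719/8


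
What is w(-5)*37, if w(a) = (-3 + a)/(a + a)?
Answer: 148/5 ≈ 29.600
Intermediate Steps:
w(a) = (-3 + a)/(2*a) (w(a) = (-3 + a)/((2*a)) = (-3 + a)*(1/(2*a)) = (-3 + a)/(2*a))
w(-5)*37 = ((1/2)*(-3 - 5)/(-5))*37 = ((1/2)*(-1/5)*(-8))*37 = (4/5)*37 = 148/5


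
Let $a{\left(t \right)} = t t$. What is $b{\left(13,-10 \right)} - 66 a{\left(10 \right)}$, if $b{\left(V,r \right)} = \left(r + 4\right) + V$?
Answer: $-6593$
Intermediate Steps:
$a{\left(t \right)} = t^{2}$
$b{\left(V,r \right)} = 4 + V + r$ ($b{\left(V,r \right)} = \left(4 + r\right) + V = 4 + V + r$)
$b{\left(13,-10 \right)} - 66 a{\left(10 \right)} = \left(4 + 13 - 10\right) - 66 \cdot 10^{2} = 7 - 6600 = -6593$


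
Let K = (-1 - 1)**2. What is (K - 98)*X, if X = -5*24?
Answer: 11280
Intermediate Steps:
K = 4 (K = (-2)**2 = 4)
X = -120
(K - 98)*X = (4 - 98)*(-120) = -94*(-120) = 11280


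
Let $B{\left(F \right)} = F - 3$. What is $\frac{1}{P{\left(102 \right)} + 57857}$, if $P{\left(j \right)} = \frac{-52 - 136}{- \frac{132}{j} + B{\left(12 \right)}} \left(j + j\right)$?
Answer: $\frac{131}{6927283} \approx 1.8911 \cdot 10^{-5}$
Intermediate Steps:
$B{\left(F \right)} = -3 + F$ ($B{\left(F \right)} = F - 3 = -3 + F$)
$P{\left(j \right)} = - \frac{376 j}{9 - \frac{132}{j}}$ ($P{\left(j \right)} = \frac{-52 - 136}{- \frac{132}{j} + \left(-3 + 12\right)} \left(j + j\right) = - \frac{188}{- \frac{132}{j} + 9} \cdot 2 j = - \frac{188}{9 - \frac{132}{j}} 2 j = - \frac{376 j}{9 - \frac{132}{j}}$)
$\frac{1}{P{\left(102 \right)} + 57857} = \frac{1}{- \frac{376 \cdot 102^{2}}{-132 + 9 \cdot 102} + 57857} = \frac{1}{\left(-376\right) 10404 \frac{1}{-132 + 918} + 57857} = \frac{1}{\left(-376\right) 10404 \cdot \frac{1}{786} + 57857} = \frac{1}{- \frac{651984}{131} + 57857} = \frac{1}{\frac{6927283}{131}} = \frac{131}{6927283}$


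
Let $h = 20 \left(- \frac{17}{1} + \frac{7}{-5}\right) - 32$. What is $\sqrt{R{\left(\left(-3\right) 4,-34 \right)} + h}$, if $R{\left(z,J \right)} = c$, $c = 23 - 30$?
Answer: $i \sqrt{407} \approx 20.174 i$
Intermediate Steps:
$c = -7$
$R{\left(z,J \right)} = -7$
$h = -400$ ($h = 20 \left(\left(-17\right) 1 + 7 \left(- \frac{1}{5}\right)\right) - 32 = 20 \left(-17 - \frac{7}{5}\right) - 32 = 20 \left(- \frac{92}{5}\right) - 32 = -368 - 32 = -400$)
$\sqrt{R{\left(\left(-3\right) 4,-34 \right)} + h} = \sqrt{-7 - 400} = \sqrt{-407} = i \sqrt{407}$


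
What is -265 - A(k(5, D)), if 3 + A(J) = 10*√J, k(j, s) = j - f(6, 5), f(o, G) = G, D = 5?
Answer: -262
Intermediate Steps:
k(j, s) = -5 + j (k(j, s) = j - 1*5 = j - 5 = -5 + j)
A(J) = -3 + 10*√J
-265 - A(k(5, D)) = -265 - (-3 + 10*√(-5 + 5)) = -265 - (-3 + 10*√0) = -265 - (-3 + 10*0) = -265 - (-3 + 0) = -265 - 1*(-3) = -265 + 3 = -262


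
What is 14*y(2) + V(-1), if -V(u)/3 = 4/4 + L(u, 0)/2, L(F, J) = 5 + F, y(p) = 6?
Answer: 75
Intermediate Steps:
V(u) = -21/2 - 3*u/2 (V(u) = -3*(4/4 + (5 + u)/2) = -3*(4*(1/4) + (5 + u)*(1/2)) = -3*(1 + (5/2 + u/2)) = -3*(7/2 + u/2) = -21/2 - 3*u/2)
14*y(2) + V(-1) = 14*6 + (-21/2 - 3/2*(-1)) = 84 + (-21/2 + 3/2) = 84 - 9 = 75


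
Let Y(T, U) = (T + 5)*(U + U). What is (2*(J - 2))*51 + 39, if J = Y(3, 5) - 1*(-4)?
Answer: 8403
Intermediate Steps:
Y(T, U) = 2*U*(5 + T) (Y(T, U) = (5 + T)*(2*U) = 2*U*(5 + T))
J = 84 (J = 2*5*(5 + 3) - 1*(-4) = 2*5*8 + 4 = 80 + 4 = 84)
(2*(J - 2))*51 + 39 = (2*(84 - 2))*51 + 39 = (2*82)*51 + 39 = 164*51 + 39 = 8364 + 39 = 8403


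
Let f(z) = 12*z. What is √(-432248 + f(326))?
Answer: 4*I*√26771 ≈ 654.47*I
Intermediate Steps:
√(-432248 + f(326)) = √(-432248 + 12*326) = √(-432248 + 3912) = √(-428336) = 4*I*√26771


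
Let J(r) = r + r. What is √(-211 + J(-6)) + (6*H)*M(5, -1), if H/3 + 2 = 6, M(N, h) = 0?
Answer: I*√223 ≈ 14.933*I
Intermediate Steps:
H = 12 (H = -6 + 3*6 = -6 + 18 = 12)
J(r) = 2*r
√(-211 + J(-6)) + (6*H)*M(5, -1) = √(-211 + 2*(-6)) + (6*12)*0 = √(-211 - 12) + 72*0 = √(-223) + 0 = I*√223 + 0 = I*√223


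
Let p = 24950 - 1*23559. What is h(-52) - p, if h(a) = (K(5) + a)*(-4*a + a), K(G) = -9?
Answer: -10907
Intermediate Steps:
h(a) = -3*a*(-9 + a) (h(a) = (-9 + a)*(-4*a + a) = (-9 + a)*(-3*a) = -3*a*(-9 + a))
p = 1391 (p = 24950 - 23559 = 1391)
h(-52) - p = 3*(-52)*(9 - 1*(-52)) - 1*1391 = 3*(-52)*(9 + 52) - 1391 = 3*(-52)*61 - 1391 = -9516 - 1391 = -10907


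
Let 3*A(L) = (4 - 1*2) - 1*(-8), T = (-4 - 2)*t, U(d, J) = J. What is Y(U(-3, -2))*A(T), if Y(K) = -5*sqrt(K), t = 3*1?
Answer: -50*I*sqrt(2)/3 ≈ -23.57*I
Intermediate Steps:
t = 3
T = -18 (T = (-4 - 2)*3 = -6*3 = -18)
A(L) = 10/3 (A(L) = ((4 - 1*2) - 1*(-8))/3 = ((4 - 2) + 8)/3 = (2 + 8)/3 = (1/3)*10 = 10/3)
Y(U(-3, -2))*A(T) = -5*I*sqrt(2)*(10/3) = -50*I*sqrt(2)/3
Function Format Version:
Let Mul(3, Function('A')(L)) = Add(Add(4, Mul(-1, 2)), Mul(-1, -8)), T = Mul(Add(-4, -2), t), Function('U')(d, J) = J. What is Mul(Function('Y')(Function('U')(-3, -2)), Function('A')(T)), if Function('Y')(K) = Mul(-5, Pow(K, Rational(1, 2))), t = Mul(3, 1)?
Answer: Mul(Rational(-50, 3), I, Pow(2, Rational(1, 2))) ≈ Mul(-23.570, I)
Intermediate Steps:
t = 3
T = -18 (T = Mul(Add(-4, -2), 3) = Mul(-6, 3) = -18)
Function('A')(L) = Rational(10, 3) (Function('A')(L) = Mul(Rational(1, 3), Add(Add(4, Mul(-1, 2)), Mul(-1, -8))) = Mul(Rational(1, 3), Add(Add(4, -2), 8)) = Mul(Rational(1, 3), Add(2, 8)) = Mul(Rational(1, 3), 10) = Rational(10, 3))
Mul(Function('Y')(Function('U')(-3, -2)), Function('A')(T)) = Mul(Mul(-5, Pow(-2, Rational(1, 2))), Rational(10, 3)) = Mul(Mul(-5, Mul(I, Pow(2, Rational(1, 2)))), Rational(10, 3)) = Mul(Mul(-5, I, Pow(2, Rational(1, 2))), Rational(10, 3)) = Mul(Rational(-50, 3), I, Pow(2, Rational(1, 2)))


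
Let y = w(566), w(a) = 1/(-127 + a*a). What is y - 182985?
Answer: -58597103564/320229 ≈ -1.8299e+5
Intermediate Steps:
w(a) = 1/(-127 + a**2)
y = 1/320229 (y = 1/(-127 + 566**2) = 1/(-127 + 320356) = 1/320229 ≈ 3.1228e-6)
y - 182985 = 1/320229 - 182985 = -58597103564/320229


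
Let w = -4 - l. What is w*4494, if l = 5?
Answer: -40446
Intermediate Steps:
w = -9 (w = -4 - 1*5 = -4 - 5 = -9)
w*4494 = -9*4494 = -40446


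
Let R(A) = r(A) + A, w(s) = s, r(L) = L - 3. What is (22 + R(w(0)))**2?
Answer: 361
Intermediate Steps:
r(L) = -3 + L
R(A) = -3 + 2*A (R(A) = (-3 + A) + A = -3 + 2*A)
(22 + R(w(0)))**2 = (22 + (-3 + 2*0))**2 = (22 + (-3 + 0))**2 = (22 - 3)**2 = 19**2 = 361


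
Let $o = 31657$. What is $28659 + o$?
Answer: $60316$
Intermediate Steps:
$28659 + o = 28659 + 31657 = 60316$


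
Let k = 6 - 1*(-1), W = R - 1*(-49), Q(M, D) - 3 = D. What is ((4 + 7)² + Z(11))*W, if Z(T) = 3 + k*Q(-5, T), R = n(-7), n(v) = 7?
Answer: 12432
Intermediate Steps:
Q(M, D) = 3 + D
R = 7
W = 56 (W = 7 - 1*(-49) = 7 + 49 = 56)
k = 7 (k = 6 + 1 = 7)
Z(T) = 24 + 7*T (Z(T) = 3 + 7*(3 + T) = 3 + (21 + 7*T) = 24 + 7*T)
((4 + 7)² + Z(11))*W = ((4 + 7)² + (24 + 7*11))*56 = (11² + (24 + 77))*56 = (121 + 101)*56 = 222*56 = 12432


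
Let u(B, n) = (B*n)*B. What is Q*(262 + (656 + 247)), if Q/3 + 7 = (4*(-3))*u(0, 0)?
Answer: -24465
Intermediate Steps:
u(B, n) = n*B²
Q = -21 (Q = -21 + 3*((4*(-3))*(0*0²)) = -21 + 3*(-0*0) = -21 + 3*(-12*0) = -21 + 3*0 = -21 + 0 = -21)
Q*(262 + (656 + 247)) = -21*(262 + (656 + 247)) = -21*(262 + 903) = -21*1165 = -24465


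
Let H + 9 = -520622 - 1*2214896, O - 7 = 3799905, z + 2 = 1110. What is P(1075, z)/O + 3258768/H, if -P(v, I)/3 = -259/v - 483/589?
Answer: -980077567292267868/822712918666484525 ≈ -1.1913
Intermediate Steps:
z = 1108 (z = -2 + 1110 = 1108)
P(v, I) = 1449/589 + 777/v (P(v, I) = -3*(-259/v - 483/589) = -3*(-483/589 - 259/v) = 1449/589 + 777/v)
O = 3799912 (O = 7 + 3799905 = 3799912)
H = -2735527 (H = -9 + (-520622 - 1*2214896) = -9 + (-520622 - 2214896) = -9 - 2735518 = -2735527)
P(1075, z)/O + 3258768/H = (1449/589 + 777/1075)/3799912 + 3258768/(-2735527) = (1449/589 + 777*(1/1075))*(1/3799912) + 3258768*(-1/2735527) = (1449/589 + 777/1075)*(1/3799912) - 3258768/2735527 = (2015328/633175)*(1/3799912) - 3258768/2735527 = 251916/300751160075 - 3258768/2735527 = -980077567292267868/822712918666484525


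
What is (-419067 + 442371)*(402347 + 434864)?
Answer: 19510365144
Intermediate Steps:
(-419067 + 442371)*(402347 + 434864) = 23304*837211 = 19510365144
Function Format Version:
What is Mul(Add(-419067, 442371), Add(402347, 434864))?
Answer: 19510365144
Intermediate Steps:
Mul(Add(-419067, 442371), Add(402347, 434864)) = Mul(23304, 837211) = 19510365144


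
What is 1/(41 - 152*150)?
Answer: -1/22759 ≈ -4.3939e-5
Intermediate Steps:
1/(41 - 152*150) = 1/(41 - 22800) = 1/(-22759) = -1/22759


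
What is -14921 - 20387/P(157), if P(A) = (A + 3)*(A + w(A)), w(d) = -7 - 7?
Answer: -341412867/22880 ≈ -14922.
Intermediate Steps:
w(d) = -14
P(A) = (-14 + A)*(3 + A) (P(A) = (A + 3)*(A - 14) = (3 + A)*(-14 + A) = (-14 + A)*(3 + A))
-14921 - 20387/P(157) = -14921 - 20387/(-42 + 157**2 - 11*157) = -14921 - 20387/(-42 + 24649 - 1727) = -14921 - 20387/22880 = -341412867/22880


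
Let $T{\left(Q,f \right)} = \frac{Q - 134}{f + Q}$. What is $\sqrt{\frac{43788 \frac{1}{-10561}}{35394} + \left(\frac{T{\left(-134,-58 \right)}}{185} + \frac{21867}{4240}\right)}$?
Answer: $\frac{\sqrt{69376593637188656432546055}}{3665070113370} \approx 2.2726$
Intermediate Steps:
$T{\left(Q,f \right)} = \frac{-134 + Q}{Q + f}$
$\sqrt{\frac{43788 \frac{1}{-10561}}{35394} + \left(\frac{T{\left(-134,-58 \right)}}{185} + \frac{21867}{4240}\right)} = \sqrt{\frac{43788 \frac{1}{-10561}}{35394} + \left(\frac{\frac{1}{-134 - 58} \left(-134 - 134\right)}{185} + \frac{21867}{4240}\right)} = \sqrt{43788 \left(- \frac{1}{10561}\right) \frac{1}{35394} + \left(\frac{1}{-192} \left(-268\right) \frac{1}{185} + 21867 \cdot \frac{1}{4240}\right)} = \sqrt{\left(- \frac{43788}{10561}\right) \frac{1}{35394} + \left(\left(- \frac{1}{192}\right) \left(-268\right) \frac{1}{185} + \frac{21867}{4240}\right)} = \sqrt{- \frac{7298}{62299339} + \left(\frac{67}{48} \cdot \frac{1}{185} + \frac{21867}{4240}\right)} = \sqrt{- \frac{7298}{62299339} + \left(\frac{67}{8880} + \frac{21867}{4240}\right)} = \sqrt{- \frac{7298}{62299339} + \frac{607697}{117660}} = \sqrt{\frac{37858262729603}{7330140226740}} = \frac{\sqrt{69376593637188656432546055}}{3665070113370}$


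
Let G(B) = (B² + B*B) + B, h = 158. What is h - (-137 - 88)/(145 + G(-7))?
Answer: 37513/236 ≈ 158.95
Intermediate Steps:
G(B) = B + 2*B² (G(B) = (B² + B²) + B = 2*B² + B = B + 2*B²)
h - (-137 - 88)/(145 + G(-7)) = 158 - (-137 - 88)/(145 - 7*(1 + 2*(-7))) = 158 - (-225)/(145 - 7*(1 - 14)) = 158 - (-225)/(145 - 7*(-13)) = 158 - (-225)/(145 + 91) = 158 - (-225)/236 = 158 - 1*(-225/236) = 158 + 225/236 = 37513/236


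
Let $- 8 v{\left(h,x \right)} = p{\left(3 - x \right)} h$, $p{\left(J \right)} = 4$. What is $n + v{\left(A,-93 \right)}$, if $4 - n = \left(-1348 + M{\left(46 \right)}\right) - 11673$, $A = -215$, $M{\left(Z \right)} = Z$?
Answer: $\frac{26173}{2} \approx 13087.0$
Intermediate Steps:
$n = 12979$ ($n = 4 - \left(\left(-1348 + 46\right) - 11673\right) = 4 - \left(-1302 - 11673\right) = 4 - -12975 = 4 + 12975 = 12979$)
$v{\left(h,x \right)} = - \frac{h}{2}$ ($v{\left(h,x \right)} = - \frac{4 h}{8} = - \frac{h}{2}$)
$n + v{\left(A,-93 \right)} = 12979 - - \frac{215}{2} = 12979 + \frac{215}{2} = \frac{26173}{2}$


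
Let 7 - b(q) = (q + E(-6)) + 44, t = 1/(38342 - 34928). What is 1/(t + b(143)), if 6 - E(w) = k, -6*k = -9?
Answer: -1707/314941 ≈ -0.0054201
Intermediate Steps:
k = 3/2 (k = -1/6*(-9) = 3/2 ≈ 1.5000)
E(w) = 9/2 (E(w) = 6 - 1*3/2 = 6 - 3/2 = 9/2)
t = 1/3414 ≈ 0.00029291
b(q) = -83/2 - q (b(q) = 7 - ((q + 9/2) + 44) = 7 - ((9/2 + q) + 44) = 7 - (97/2 + q) = 7 + (-97/2 - q) = -83/2 - q)
1/(t + b(143)) = 1/(1/3414 + (-83/2 - 1*143)) = 1/(1/3414 + (-83/2 - 143)) = 1/(1/3414 - 369/2) = 1/(-314941/1707) = -1707/314941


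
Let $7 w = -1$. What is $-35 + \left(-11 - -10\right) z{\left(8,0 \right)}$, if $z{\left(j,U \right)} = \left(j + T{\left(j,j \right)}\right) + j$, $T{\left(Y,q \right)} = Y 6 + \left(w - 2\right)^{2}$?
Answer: $- \frac{5076}{49} \approx -103.59$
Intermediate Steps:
$w = - \frac{1}{7}$ ($w = \frac{1}{7} \left(-1\right) = - \frac{1}{7} \approx -0.14286$)
$T{\left(Y,q \right)} = \frac{225}{49} + 6 Y$ ($T{\left(Y,q \right)} = Y 6 + \left(- \frac{1}{7} - 2\right)^{2} = 6 Y + \left(- \frac{15}{7}\right)^{2} = 6 Y + \frac{225}{49} = \frac{225}{49} + 6 Y$)
$z{\left(j,U \right)} = \frac{225}{49} + 8 j$ ($z{\left(j,U \right)} = \left(j + \left(\frac{225}{49} + 6 j\right)\right) + j = \left(\frac{225}{49} + 7 j\right) + j = \frac{225}{49} + 8 j$)
$-35 + \left(-11 - -10\right) z{\left(8,0 \right)} = -35 + \left(-11 - -10\right) \left(\frac{225}{49} + 8 \cdot 8\right) = -35 + \left(-11 + 10\right) \left(\frac{225}{49} + 64\right) = -35 - \frac{3361}{49} = - \frac{5076}{49}$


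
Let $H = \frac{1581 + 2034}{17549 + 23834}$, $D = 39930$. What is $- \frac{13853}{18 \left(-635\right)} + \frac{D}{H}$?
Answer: $\frac{1259149809353}{2754630} \approx 4.571 \cdot 10^{5}$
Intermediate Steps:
$H = \frac{3615}{41383} \approx 0.087355$
$- \frac{13853}{18 \left(-635\right)} + \frac{D}{H} = - \frac{13853}{18 \left(-635\right)} + \frac{39930}{\frac{3615}{41383}} = - \frac{13853}{-11430} + 39930 \cdot \frac{41383}{3615} = \left(-13853\right) \left(- \frac{1}{11430}\right) + \frac{110161546}{241} = \frac{13853}{11430} + \frac{110161546}{241} = \frac{1259149809353}{2754630}$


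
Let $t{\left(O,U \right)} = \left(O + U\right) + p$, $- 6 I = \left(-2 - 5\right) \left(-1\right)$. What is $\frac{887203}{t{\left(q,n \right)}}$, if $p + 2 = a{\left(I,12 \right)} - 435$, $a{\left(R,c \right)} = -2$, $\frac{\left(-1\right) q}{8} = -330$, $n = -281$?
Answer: $\frac{887203}{1920} \approx 462.08$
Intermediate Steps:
$q = 2640$ ($q = \left(-8\right) \left(-330\right) = 2640$)
$I = - \frac{7}{6}$ ($I = - \frac{\left(-2 - 5\right) \left(-1\right)}{6} = - \frac{\left(-7\right) \left(-1\right)}{6} = \left(- \frac{1}{6}\right) 7 = - \frac{7}{6} \approx -1.1667$)
$p = -439$ ($p = -2 - 437 = -439$)
$t{\left(O,U \right)} = -439 + O + U$ ($t{\left(O,U \right)} = \left(O + U\right) - 439 = -439 + O + U$)
$\frac{887203}{t{\left(q,n \right)}} = \frac{887203}{-439 + 2640 - 281} = \frac{887203}{1920}$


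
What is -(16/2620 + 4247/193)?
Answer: -2782557/126415 ≈ -22.011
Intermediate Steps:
-(16/2620 + 4247/193) = -(16*(1/2620) + 4247*(1/193)) = -(4/655 + 4247/193) = -1*2782557/126415 = -2782557/126415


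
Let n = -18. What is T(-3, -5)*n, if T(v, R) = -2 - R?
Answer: -54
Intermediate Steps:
T(-3, -5)*n = (-2 - 1*(-5))*(-18) = (-2 + 5)*(-18) = 3*(-18) = -54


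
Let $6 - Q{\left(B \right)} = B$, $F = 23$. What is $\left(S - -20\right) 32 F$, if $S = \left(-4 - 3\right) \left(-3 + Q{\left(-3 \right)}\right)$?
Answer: $-16192$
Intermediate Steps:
$Q{\left(B \right)} = 6 - B$
$S = -42$ ($S = \left(-4 - 3\right) \left(-3 + \left(6 - -3\right)\right) = - 7 \left(-3 + \left(6 + 3\right)\right) = - 7 \left(-3 + 9\right) = \left(-7\right) 6 = -42$)
$\left(S - -20\right) 32 F = \left(-42 - -20\right) 32 \cdot 23 = \left(-42 + 20\right) 32 \cdot 23 = \left(-22\right) 32 \cdot 23 = \left(-704\right) 23 = -16192$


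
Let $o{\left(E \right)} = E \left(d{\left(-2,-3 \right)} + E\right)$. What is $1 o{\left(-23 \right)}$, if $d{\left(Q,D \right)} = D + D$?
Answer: $667$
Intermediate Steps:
$d{\left(Q,D \right)} = 2 D$
$o{\left(E \right)} = E \left(-6 + E\right)$ ($o{\left(E \right)} = E \left(2 \left(-3\right) + E\right) = E \left(-6 + E\right)$)
$1 o{\left(-23 \right)} = 1 \left(- 23 \left(-6 - 23\right)\right) = 1 \left(\left(-23\right) \left(-29\right)\right) = 1 \cdot 667 = 667$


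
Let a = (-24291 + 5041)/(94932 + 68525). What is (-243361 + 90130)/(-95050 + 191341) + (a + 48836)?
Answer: 2815473601655/57653619 ≈ 48834.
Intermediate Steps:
a = -2750/23351 (a = -19250/163457 = -19250*1/163457 = -2750/23351 ≈ -0.11777)
(-243361 + 90130)/(-95050 + 191341) + (a + 48836) = (-243361 + 90130)/(-95050 + 191341) + (-2750/23351 + 48836) = -153231/96291 + 1140366686/23351 = -153231*1/96291 + 1140366686/23351 = -3929/2469 + 1140366686/23351 = 2815473601655/57653619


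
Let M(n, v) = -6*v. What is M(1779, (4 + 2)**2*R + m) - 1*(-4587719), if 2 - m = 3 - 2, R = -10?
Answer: 4589873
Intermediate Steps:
m = 1 (m = 2 - (3 - 2) = 2 - 1*1 = 2 - 1 = 1)
M(1779, (4 + 2)**2*R + m) - 1*(-4587719) = -6*((4 + 2)**2*(-10) + 1) - 1*(-4587719) = -6*(6**2*(-10) + 1) + 4587719 = -6*(36*(-10) + 1) + 4587719 = -6*(-360 + 1) + 4587719 = -6*(-359) + 4587719 = 2154 + 4587719 = 4589873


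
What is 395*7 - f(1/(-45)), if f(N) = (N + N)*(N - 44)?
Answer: 5595163/2025 ≈ 2763.0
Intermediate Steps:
f(N) = 2*N*(-44 + N) (f(N) = (2*N)*(-44 + N) = 2*N*(-44 + N))
395*7 - f(1/(-45)) = 395*7 - 2*(-44 + 1/(-45))/(-45) = 2765 - 2*(-1)*(-44 - 1/45)/45 = 2765 - 2*(-1)*(-1981)/(45*45) = 2765 - 1*3962/2025 = 2765 - 3962/2025 = 5595163/2025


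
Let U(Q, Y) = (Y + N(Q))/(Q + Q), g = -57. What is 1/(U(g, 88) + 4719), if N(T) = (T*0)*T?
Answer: 57/268939 ≈ 0.00021194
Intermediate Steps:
N(T) = 0 (N(T) = 0*T = 0)
U(Q, Y) = Y/(2*Q) (U(Q, Y) = (Y + 0)/(Q + Q) = Y/((2*Q)) = Y*(1/(2*Q)) = Y/(2*Q))
1/(U(g, 88) + 4719) = 1/((½)*88/(-57) + 4719) = 1/((½)*88*(-1/57) + 4719) = 1/(-44/57 + 4719) = 1/(268939/57) = 57/268939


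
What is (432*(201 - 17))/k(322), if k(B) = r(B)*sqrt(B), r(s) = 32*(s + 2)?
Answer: sqrt(322)/42 ≈ 0.42725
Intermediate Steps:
r(s) = 64 + 32*s (r(s) = 32*(2 + s) = 64 + 32*s)
k(B) = sqrt(B)*(64 + 32*B) (k(B) = (64 + 32*B)*sqrt(B) = sqrt(B)*(64 + 32*B))
(432*(201 - 17))/k(322) = (432*(201 - 17))/((32*sqrt(322)*(2 + 322))) = (432*184)/((32*sqrt(322)*324)) = 79488/((10368*sqrt(322))) = 79488*(sqrt(322)/3338496) = sqrt(322)/42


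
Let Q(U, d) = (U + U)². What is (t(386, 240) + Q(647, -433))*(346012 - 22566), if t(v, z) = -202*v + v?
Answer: 516494745100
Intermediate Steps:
t(v, z) = -201*v
Q(U, d) = 4*U² (Q(U, d) = (2*U)² = 4*U²)
(t(386, 240) + Q(647, -433))*(346012 - 22566) = (-201*386 + 4*647²)*(346012 - 22566) = (-77586 + 4*418609)*323446 = (-77586 + 1674436)*323446 = 1596850*323446 = 516494745100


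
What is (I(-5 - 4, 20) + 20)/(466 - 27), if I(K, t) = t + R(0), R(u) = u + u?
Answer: 40/439 ≈ 0.091116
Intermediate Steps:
R(u) = 2*u
I(K, t) = t (I(K, t) = t + 2*0 = t + 0 = t)
(I(-5 - 4, 20) + 20)/(466 - 27) = (20 + 20)/(466 - 27) = 40/439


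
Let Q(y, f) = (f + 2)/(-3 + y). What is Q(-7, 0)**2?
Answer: 1/25 ≈ 0.040000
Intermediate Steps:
Q(y, f) = (2 + f)/(-3 + y)
Q(-7, 0)**2 = ((2 + 0)/(-3 - 7))**2 = (2/(-10))**2 = (-1/10*2)**2 = (-1/5)**2 = 1/25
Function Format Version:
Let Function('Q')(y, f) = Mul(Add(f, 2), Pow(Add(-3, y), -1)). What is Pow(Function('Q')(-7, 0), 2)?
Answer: Rational(1, 25) ≈ 0.040000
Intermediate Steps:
Function('Q')(y, f) = Mul(Pow(Add(-3, y), -1), Add(2, f)) (Function('Q')(y, f) = Mul(Add(2, f), Pow(Add(-3, y), -1)) = Mul(Pow(Add(-3, y), -1), Add(2, f)))
Pow(Function('Q')(-7, 0), 2) = Pow(Mul(Pow(Add(-3, -7), -1), Add(2, 0)), 2) = Pow(Mul(Pow(-10, -1), 2), 2) = Pow(Mul(Rational(-1, 10), 2), 2) = Pow(Rational(-1, 5), 2) = Rational(1, 25)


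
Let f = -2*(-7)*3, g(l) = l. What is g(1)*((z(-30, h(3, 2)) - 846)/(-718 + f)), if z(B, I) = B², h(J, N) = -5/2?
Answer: -27/338 ≈ -0.079882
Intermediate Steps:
h(J, N) = -5/2 (h(J, N) = -5*½ = -5/2)
f = 42 (f = 14*3 = 42)
g(1)*((z(-30, h(3, 2)) - 846)/(-718 + f)) = 1*(((-30)² - 846)/(-718 + 42)) = 1*((900 - 846)/(-676)) = 1*(54*(-1/676)) = 1*(-27/338) = -27/338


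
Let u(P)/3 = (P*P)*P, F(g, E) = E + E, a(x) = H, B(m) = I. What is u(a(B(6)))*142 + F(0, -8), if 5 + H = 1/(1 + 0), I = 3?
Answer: -27280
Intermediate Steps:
B(m) = 3
H = -4 (H = -5 + 1/(1 + 0) = -5 + 1/1 = -5 + 1 = -4)
a(x) = -4
F(g, E) = 2*E
u(P) = 3*P³ (u(P) = 3*((P*P)*P) = 3*(P²*P) = 3*P³)
u(a(B(6)))*142 + F(0, -8) = (3*(-4)³)*142 + 2*(-8) = (3*(-64))*142 - 16 = -192*142 - 16 = -27264 - 16 = -27280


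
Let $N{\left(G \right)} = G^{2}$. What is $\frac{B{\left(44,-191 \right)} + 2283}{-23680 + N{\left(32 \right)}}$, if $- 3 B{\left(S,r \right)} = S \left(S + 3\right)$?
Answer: $- \frac{4781}{67968} \approx -0.070342$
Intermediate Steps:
$B{\left(S,r \right)} = - \frac{S \left(3 + S\right)}{3}$ ($B{\left(S,r \right)} = - \frac{S \left(S + 3\right)}{3} = - \frac{S \left(3 + S\right)}{3}$)
$\frac{B{\left(44,-191 \right)} + 2283}{-23680 + N{\left(32 \right)}} = \frac{\left(- \frac{1}{3}\right) 44 \left(3 + 44\right) + 2283}{-23680 + 32^{2}} = \frac{\left(- \frac{1}{3}\right) 44 \cdot 47 + 2283}{-23680 + 1024} = \frac{- \frac{2068}{3} + 2283}{-22656} = \frac{4781}{3} \left(- \frac{1}{22656}\right) = - \frac{4781}{67968}$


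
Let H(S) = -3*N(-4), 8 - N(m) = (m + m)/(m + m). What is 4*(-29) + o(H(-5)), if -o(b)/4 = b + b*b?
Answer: -1796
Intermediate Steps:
N(m) = 7 (N(m) = 8 - (m + m)/(m + m) = 8 - 2*m/(2*m) = 8 - 2*m*1/(2*m) = 8 - 1*1 = 8 - 1 = 7)
H(S) = -21 (H(S) = -3*7 = -21)
o(b) = -4*b - 4*b² (o(b) = -4*(b + b*b) = -4*(b + b²) = -4*b - 4*b²)
4*(-29) + o(H(-5)) = 4*(-29) - 4*(-21)*(1 - 21) = -116 - 4*(-21)*(-20) = -116 - 1680 = -1796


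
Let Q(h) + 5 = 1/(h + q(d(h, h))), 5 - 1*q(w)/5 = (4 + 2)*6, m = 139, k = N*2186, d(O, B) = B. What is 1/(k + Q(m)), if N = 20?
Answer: 16/699439 ≈ 2.2875e-5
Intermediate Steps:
k = 43720 (k = 20*2186 = 43720)
q(w) = -155 (q(w) = 25 - 5*(4 + 2)*6 = 25 - 30*6 = 25 - 5*36 = 25 - 180 = -155)
Q(h) = -5 + 1/(-155 + h) (Q(h) = -5 + 1/(h - 155) = -5 + 1/(-155 + h))
1/(k + Q(m)) = 1/(43720 + (776 - 5*139)/(-155 + 139)) = 1/(43720 + (776 - 695)/(-16)) = 1/(43720 - 1/16*81) = 1/(43720 - 81/16) = 1/(699439/16) = 16/699439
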